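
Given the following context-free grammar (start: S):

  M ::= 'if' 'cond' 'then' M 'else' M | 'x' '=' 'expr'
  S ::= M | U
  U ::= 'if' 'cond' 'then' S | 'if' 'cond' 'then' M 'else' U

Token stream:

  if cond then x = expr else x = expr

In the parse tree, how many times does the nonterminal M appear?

3

[S [M if cond then [M x = expr] else [M x = expr]]]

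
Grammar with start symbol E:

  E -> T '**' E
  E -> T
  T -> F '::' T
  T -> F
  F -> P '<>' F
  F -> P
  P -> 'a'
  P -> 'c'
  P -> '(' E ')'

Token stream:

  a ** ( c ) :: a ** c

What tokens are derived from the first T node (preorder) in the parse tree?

a

[E [T [F [P a]]] ** [E [T [F [P ( [E [T [F [P c]]]] )]] :: [T [F [P a]]]] ** [E [T [F [P c]]]]]]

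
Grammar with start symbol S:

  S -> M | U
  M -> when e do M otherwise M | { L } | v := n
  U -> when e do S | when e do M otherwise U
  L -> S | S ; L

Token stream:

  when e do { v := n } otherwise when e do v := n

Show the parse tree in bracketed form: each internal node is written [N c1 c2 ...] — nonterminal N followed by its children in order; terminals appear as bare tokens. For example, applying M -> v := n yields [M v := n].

[S [U when e do [M { [L [S [M v := n]]] }] otherwise [U when e do [S [M v := n]]]]]

S
U
when e do M otherwise U
when e do { L } otherwise U
when e do { S } otherwise U
when e do { M } otherwise U
when e do { v := n } otherwise U
when e do { v := n } otherwise when e do S
when e do { v := n } otherwise when e do M
when e do { v := n } otherwise when e do v := n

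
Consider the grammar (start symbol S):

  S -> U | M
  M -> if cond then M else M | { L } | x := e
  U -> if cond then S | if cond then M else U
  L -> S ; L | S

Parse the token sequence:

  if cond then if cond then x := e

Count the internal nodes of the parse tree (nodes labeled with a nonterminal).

6

[S [U if cond then [S [U if cond then [S [M x := e]]]]]]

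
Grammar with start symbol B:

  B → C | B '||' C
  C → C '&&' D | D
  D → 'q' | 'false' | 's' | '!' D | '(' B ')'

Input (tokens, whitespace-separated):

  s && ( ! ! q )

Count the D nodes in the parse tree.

[B [C [C [D s]] && [D ( [B [C [D ! [D ! [D q]]]]] )]]]

5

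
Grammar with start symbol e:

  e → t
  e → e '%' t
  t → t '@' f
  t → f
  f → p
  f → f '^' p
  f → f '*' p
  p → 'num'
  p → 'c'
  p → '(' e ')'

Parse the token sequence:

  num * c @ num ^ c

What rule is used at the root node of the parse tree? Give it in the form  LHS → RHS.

e → t

[e [t [t [f [f [p num]] * [p c]]] @ [f [f [p num]] ^ [p c]]]]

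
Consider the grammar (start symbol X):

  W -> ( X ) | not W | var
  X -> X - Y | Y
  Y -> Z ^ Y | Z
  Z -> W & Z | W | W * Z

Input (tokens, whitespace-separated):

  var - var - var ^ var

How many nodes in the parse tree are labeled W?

4

[X [X [X [Y [Z [W var]]]] - [Y [Z [W var]]]] - [Y [Z [W var]] ^ [Y [Z [W var]]]]]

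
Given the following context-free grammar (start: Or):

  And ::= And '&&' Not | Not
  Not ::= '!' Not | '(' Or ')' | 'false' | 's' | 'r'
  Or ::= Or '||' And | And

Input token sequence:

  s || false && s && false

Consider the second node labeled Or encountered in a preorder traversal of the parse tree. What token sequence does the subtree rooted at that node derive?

[Or [Or [And [Not s]]] || [And [And [And [Not false]] && [Not s]] && [Not false]]]

s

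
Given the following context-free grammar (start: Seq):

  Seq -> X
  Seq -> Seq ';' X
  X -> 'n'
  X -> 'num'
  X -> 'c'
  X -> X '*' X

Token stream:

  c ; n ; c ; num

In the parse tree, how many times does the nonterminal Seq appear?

4

[Seq [Seq [Seq [Seq [X c]] ; [X n]] ; [X c]] ; [X num]]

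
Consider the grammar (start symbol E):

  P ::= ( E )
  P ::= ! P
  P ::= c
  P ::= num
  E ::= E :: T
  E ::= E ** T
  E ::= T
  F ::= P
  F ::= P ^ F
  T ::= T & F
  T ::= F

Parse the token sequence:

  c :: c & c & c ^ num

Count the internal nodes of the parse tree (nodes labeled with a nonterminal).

16

[E [E [T [F [P c]]]] :: [T [T [T [F [P c]]] & [F [P c]]] & [F [P c] ^ [F [P num]]]]]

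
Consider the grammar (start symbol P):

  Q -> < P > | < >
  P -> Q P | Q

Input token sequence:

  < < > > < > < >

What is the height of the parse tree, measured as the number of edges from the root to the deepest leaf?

4

[P [Q < [P [Q < >]] >] [P [Q < >] [P [Q < >]]]]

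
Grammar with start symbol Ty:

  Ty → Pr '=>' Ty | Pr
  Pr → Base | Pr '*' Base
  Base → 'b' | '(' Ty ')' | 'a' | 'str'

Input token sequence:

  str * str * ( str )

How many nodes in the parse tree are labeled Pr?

[Ty [Pr [Pr [Pr [Base str]] * [Base str]] * [Base ( [Ty [Pr [Base str]]] )]]]

4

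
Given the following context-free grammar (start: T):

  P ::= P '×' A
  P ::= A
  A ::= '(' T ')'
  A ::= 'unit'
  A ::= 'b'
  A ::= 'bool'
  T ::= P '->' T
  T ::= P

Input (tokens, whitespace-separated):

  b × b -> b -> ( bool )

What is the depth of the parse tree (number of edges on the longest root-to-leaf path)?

8

[T [P [P [A b]] × [A b]] -> [T [P [A b]] -> [T [P [A ( [T [P [A bool]]] )]]]]]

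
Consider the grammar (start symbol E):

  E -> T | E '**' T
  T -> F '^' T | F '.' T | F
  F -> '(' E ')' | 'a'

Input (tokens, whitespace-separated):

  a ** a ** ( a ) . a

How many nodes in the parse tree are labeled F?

5

[E [E [E [T [F a]]] ** [T [F a]]] ** [T [F ( [E [T [F a]]] )] . [T [F a]]]]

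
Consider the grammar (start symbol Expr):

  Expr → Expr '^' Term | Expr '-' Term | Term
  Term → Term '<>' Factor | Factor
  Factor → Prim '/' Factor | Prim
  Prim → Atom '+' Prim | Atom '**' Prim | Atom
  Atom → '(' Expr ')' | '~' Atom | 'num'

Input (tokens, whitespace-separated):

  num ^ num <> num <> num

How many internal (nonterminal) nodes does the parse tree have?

[Expr [Expr [Term [Factor [Prim [Atom num]]]]] ^ [Term [Term [Term [Factor [Prim [Atom num]]]] <> [Factor [Prim [Atom num]]]] <> [Factor [Prim [Atom num]]]]]

18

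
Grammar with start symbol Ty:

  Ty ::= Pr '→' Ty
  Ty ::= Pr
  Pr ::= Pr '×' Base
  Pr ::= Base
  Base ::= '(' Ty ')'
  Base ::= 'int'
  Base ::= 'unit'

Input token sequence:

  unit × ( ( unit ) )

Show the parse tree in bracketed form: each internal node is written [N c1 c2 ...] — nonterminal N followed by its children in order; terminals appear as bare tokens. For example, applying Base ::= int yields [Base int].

Ty
Pr
Pr × Base
Base × Base
unit × Base
unit × ( Ty )
unit × ( Pr )
unit × ( Base )
unit × ( ( Ty ) )
unit × ( ( Pr ) )
unit × ( ( Base ) )
unit × ( ( unit ) )

[Ty [Pr [Pr [Base unit]] × [Base ( [Ty [Pr [Base ( [Ty [Pr [Base unit]]] )]]] )]]]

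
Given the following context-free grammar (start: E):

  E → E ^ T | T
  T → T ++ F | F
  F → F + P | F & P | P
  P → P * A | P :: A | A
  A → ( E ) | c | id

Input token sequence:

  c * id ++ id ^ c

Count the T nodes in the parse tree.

3

[E [E [T [T [F [P [P [A c]] * [A id]]]] ++ [F [P [A id]]]]] ^ [T [F [P [A c]]]]]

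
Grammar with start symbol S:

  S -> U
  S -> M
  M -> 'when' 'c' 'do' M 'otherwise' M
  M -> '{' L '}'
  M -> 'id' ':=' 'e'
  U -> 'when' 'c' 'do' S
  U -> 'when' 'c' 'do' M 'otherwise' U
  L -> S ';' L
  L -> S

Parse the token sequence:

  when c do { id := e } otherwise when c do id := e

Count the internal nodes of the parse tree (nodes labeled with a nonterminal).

[S [U when c do [M { [L [S [M id := e]]] }] otherwise [U when c do [S [M id := e]]]]]

9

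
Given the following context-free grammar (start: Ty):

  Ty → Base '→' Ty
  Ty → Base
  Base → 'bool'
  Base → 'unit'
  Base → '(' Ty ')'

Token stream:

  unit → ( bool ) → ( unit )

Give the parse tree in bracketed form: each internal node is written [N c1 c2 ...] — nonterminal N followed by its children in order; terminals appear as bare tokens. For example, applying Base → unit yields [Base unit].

[Ty [Base unit] → [Ty [Base ( [Ty [Base bool]] )] → [Ty [Base ( [Ty [Base unit]] )]]]]

Ty
Base → Ty
unit → Ty
unit → Base → Ty
unit → ( Ty ) → Ty
unit → ( Base ) → Ty
unit → ( bool ) → Ty
unit → ( bool ) → Base
unit → ( bool ) → ( Ty )
unit → ( bool ) → ( Base )
unit → ( bool ) → ( unit )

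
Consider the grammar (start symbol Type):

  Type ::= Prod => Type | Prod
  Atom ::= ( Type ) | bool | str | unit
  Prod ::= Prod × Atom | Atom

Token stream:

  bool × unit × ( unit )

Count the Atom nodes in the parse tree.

4

[Type [Prod [Prod [Prod [Atom bool]] × [Atom unit]] × [Atom ( [Type [Prod [Atom unit]]] )]]]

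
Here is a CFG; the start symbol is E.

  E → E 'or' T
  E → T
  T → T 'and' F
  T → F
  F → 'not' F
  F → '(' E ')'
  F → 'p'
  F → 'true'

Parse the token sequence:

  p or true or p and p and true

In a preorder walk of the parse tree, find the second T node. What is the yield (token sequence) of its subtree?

true

[E [E [E [T [F p]]] or [T [F true]]] or [T [T [T [F p]] and [F p]] and [F true]]]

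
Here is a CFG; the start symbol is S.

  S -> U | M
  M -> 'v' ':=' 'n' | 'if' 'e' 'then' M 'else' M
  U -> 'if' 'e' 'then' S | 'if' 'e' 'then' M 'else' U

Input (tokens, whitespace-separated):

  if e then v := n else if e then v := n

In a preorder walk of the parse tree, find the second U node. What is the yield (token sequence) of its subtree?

if e then v := n

[S [U if e then [M v := n] else [U if e then [S [M v := n]]]]]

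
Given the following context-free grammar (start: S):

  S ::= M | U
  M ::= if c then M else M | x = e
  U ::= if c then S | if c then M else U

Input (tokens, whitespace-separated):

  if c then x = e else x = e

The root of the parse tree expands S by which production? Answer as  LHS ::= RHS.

S ::= M

[S [M if c then [M x = e] else [M x = e]]]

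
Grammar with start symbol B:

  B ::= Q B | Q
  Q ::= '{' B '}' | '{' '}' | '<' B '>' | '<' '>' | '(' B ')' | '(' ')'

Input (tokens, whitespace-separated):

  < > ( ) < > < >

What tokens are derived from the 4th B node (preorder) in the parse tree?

< >

[B [Q < >] [B [Q ( )] [B [Q < >] [B [Q < >]]]]]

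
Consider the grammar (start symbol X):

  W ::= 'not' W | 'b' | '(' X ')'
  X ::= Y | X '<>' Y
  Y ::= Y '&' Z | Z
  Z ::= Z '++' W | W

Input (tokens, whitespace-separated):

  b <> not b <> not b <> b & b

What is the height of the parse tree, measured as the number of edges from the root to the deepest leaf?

[X [X [X [X [Y [Z [W b]]]] <> [Y [Z [W not [W b]]]]] <> [Y [Z [W not [W b]]]]] <> [Y [Y [Z [W b]]] & [Z [W b]]]]

7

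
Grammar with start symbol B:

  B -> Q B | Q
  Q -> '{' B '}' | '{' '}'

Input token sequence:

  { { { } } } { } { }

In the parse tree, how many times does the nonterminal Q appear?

[B [Q { [B [Q { [B [Q { }]] }]] }] [B [Q { }] [B [Q { }]]]]

5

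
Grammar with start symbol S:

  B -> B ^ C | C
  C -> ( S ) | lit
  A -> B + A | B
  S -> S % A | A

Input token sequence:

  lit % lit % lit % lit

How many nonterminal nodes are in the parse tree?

[S [S [S [S [A [B [C lit]]]] % [A [B [C lit]]]] % [A [B [C lit]]]] % [A [B [C lit]]]]

16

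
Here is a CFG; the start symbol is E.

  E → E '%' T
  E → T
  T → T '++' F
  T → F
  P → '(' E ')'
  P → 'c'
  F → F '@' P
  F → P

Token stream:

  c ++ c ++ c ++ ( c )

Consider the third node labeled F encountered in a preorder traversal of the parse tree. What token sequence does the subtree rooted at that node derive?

c

[E [T [T [T [T [F [P c]]] ++ [F [P c]]] ++ [F [P c]]] ++ [F [P ( [E [T [F [P c]]]] )]]]]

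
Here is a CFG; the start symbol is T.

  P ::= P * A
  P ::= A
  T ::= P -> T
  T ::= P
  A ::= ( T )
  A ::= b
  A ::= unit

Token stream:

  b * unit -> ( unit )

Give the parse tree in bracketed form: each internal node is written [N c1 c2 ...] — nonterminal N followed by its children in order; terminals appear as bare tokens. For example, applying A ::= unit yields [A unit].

[T [P [P [A b]] * [A unit]] -> [T [P [A ( [T [P [A unit]]] )]]]]

T
P -> T
P * A -> T
A * A -> T
b * A -> T
b * unit -> T
b * unit -> P
b * unit -> A
b * unit -> ( T )
b * unit -> ( P )
b * unit -> ( A )
b * unit -> ( unit )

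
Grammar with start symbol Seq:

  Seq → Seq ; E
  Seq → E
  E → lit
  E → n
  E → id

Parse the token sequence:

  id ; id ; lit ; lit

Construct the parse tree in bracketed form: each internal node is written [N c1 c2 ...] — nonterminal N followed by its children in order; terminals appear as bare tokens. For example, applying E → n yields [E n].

[Seq [Seq [Seq [Seq [E id]] ; [E id]] ; [E lit]] ; [E lit]]

Seq
Seq ; E
Seq ; E ; E
Seq ; E ; E ; E
E ; E ; E ; E
id ; E ; E ; E
id ; id ; E ; E
id ; id ; lit ; E
id ; id ; lit ; lit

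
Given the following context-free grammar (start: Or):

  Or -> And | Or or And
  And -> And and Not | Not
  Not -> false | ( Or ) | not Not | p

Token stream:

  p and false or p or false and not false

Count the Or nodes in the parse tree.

[Or [Or [Or [And [And [Not p]] and [Not false]]] or [And [Not p]]] or [And [And [Not false]] and [Not not [Not false]]]]

3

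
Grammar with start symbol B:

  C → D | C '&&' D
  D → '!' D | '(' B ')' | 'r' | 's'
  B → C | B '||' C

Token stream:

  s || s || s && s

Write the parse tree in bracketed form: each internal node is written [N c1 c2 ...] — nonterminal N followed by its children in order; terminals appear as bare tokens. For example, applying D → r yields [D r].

B
B || C
B || C || C
C || C || C
D || C || C
s || C || C
s || D || C
s || s || C
s || s || C && D
s || s || D && D
s || s || s && D
s || s || s && s

[B [B [B [C [D s]]] || [C [D s]]] || [C [C [D s]] && [D s]]]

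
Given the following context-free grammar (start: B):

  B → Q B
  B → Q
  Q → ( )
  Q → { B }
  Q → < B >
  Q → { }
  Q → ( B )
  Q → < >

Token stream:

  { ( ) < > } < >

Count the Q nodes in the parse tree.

[B [Q { [B [Q ( )] [B [Q < >]]] }] [B [Q < >]]]

4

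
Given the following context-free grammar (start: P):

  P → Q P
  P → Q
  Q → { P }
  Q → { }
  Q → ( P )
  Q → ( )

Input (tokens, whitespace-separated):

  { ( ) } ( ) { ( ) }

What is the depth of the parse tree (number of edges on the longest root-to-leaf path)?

[P [Q { [P [Q ( )]] }] [P [Q ( )] [P [Q { [P [Q ( )]] }]]]]

6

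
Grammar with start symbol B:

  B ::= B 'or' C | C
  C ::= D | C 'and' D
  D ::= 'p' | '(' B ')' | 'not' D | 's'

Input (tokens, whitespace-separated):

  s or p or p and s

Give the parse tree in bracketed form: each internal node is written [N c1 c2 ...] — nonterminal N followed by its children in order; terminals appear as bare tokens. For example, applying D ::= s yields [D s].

B
B or C
B or C or C
C or C or C
D or C or C
s or C or C
s or D or C
s or p or C
s or p or C and D
s or p or D and D
s or p or p and D
s or p or p and s

[B [B [B [C [D s]]] or [C [D p]]] or [C [C [D p]] and [D s]]]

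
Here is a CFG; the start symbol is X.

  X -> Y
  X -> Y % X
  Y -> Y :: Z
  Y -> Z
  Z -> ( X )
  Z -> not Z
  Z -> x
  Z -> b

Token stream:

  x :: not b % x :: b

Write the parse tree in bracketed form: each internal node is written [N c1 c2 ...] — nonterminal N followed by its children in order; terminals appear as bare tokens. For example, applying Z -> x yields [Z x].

[X [Y [Y [Z x]] :: [Z not [Z b]]] % [X [Y [Y [Z x]] :: [Z b]]]]

X
Y % X
Y :: Z % X
Z :: Z % X
x :: Z % X
x :: not Z % X
x :: not b % X
x :: not b % Y
x :: not b % Y :: Z
x :: not b % Z :: Z
x :: not b % x :: Z
x :: not b % x :: b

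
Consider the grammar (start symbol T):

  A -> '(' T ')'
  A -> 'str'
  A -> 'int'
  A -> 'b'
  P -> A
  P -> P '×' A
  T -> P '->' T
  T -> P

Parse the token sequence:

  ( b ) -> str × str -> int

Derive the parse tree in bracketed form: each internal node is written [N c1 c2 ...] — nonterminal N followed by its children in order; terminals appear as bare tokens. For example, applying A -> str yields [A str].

[T [P [A ( [T [P [A b]]] )]] -> [T [P [P [A str]] × [A str]] -> [T [P [A int]]]]]

T
P -> T
A -> T
( T ) -> T
( P ) -> T
( A ) -> T
( b ) -> T
( b ) -> P -> T
( b ) -> P × A -> T
( b ) -> A × A -> T
( b ) -> str × A -> T
( b ) -> str × str -> T
( b ) -> str × str -> P
( b ) -> str × str -> A
( b ) -> str × str -> int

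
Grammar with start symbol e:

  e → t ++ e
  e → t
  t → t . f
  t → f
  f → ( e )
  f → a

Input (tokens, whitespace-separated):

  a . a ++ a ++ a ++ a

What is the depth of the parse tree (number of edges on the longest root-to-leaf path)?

6

[e [t [t [f a]] . [f a]] ++ [e [t [f a]] ++ [e [t [f a]] ++ [e [t [f a]]]]]]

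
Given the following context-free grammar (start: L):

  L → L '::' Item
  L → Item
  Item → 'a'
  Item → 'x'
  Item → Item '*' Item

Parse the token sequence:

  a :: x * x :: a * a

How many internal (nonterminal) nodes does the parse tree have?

10

[L [L [L [Item a]] :: [Item [Item x] * [Item x]]] :: [Item [Item a] * [Item a]]]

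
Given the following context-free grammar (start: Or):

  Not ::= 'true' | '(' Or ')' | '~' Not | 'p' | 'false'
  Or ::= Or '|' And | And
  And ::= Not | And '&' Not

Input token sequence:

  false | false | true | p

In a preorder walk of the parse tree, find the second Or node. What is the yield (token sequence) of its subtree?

[Or [Or [Or [Or [And [Not false]]] | [And [Not false]]] | [And [Not true]]] | [And [Not p]]]

false | false | true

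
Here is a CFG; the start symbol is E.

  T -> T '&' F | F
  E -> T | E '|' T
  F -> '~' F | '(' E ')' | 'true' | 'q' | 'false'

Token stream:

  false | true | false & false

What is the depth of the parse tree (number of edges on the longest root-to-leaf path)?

5

[E [E [E [T [F false]]] | [T [F true]]] | [T [T [F false]] & [F false]]]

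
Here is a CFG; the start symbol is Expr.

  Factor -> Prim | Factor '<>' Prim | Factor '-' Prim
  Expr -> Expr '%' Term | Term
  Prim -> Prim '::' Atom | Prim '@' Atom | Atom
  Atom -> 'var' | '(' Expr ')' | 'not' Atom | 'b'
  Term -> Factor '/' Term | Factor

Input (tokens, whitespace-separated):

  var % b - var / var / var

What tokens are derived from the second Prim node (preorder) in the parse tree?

[Expr [Expr [Term [Factor [Prim [Atom var]]]]] % [Term [Factor [Factor [Prim [Atom b]]] - [Prim [Atom var]]] / [Term [Factor [Prim [Atom var]]] / [Term [Factor [Prim [Atom var]]]]]]]

b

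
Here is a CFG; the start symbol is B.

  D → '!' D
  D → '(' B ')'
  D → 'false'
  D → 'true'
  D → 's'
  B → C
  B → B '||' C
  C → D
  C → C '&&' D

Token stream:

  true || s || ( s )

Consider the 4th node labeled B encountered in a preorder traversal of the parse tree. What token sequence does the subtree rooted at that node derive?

[B [B [B [C [D true]]] || [C [D s]]] || [C [D ( [B [C [D s]]] )]]]

s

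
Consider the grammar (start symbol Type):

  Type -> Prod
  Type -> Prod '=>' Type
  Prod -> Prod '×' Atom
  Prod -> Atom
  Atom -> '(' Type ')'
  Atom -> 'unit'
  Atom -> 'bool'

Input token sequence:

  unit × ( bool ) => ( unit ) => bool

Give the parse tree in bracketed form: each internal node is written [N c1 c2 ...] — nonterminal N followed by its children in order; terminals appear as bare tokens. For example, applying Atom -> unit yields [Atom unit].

[Type [Prod [Prod [Atom unit]] × [Atom ( [Type [Prod [Atom bool]]] )]] => [Type [Prod [Atom ( [Type [Prod [Atom unit]]] )]] => [Type [Prod [Atom bool]]]]]

Type
Prod => Type
Prod × Atom => Type
Atom × Atom => Type
unit × Atom => Type
unit × ( Type ) => Type
unit × ( Prod ) => Type
unit × ( Atom ) => Type
unit × ( bool ) => Type
unit × ( bool ) => Prod => Type
unit × ( bool ) => Atom => Type
unit × ( bool ) => ( Type ) => Type
unit × ( bool ) => ( Prod ) => Type
unit × ( bool ) => ( Atom ) => Type
unit × ( bool ) => ( unit ) => Type
unit × ( bool ) => ( unit ) => Prod
unit × ( bool ) => ( unit ) => Atom
unit × ( bool ) => ( unit ) => bool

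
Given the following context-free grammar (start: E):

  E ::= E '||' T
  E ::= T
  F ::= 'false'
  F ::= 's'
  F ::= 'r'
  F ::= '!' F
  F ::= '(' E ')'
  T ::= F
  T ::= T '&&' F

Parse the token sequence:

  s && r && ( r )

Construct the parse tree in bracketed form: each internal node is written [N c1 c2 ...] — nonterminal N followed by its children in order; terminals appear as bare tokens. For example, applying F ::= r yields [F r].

E
T
T && F
T && F && F
F && F && F
s && F && F
s && r && F
s && r && ( E )
s && r && ( T )
s && r && ( F )
s && r && ( r )

[E [T [T [T [F s]] && [F r]] && [F ( [E [T [F r]]] )]]]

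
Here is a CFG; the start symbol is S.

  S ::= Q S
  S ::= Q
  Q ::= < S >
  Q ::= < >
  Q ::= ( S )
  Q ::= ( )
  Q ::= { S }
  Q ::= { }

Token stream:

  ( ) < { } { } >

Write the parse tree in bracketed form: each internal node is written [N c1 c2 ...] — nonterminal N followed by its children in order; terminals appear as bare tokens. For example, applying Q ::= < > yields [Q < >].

S
Q S
( ) S
( ) Q
( ) < S >
( ) < Q S >
( ) < { } S >
( ) < { } Q >
( ) < { } { } >

[S [Q ( )] [S [Q < [S [Q { }] [S [Q { }]]] >]]]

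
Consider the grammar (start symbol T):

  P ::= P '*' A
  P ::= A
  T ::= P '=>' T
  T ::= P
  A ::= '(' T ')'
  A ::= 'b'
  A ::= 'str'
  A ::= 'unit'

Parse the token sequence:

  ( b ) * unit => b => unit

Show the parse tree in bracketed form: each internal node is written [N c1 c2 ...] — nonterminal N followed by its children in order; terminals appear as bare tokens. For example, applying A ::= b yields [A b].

T
P => T
P * A => T
A * A => T
( T ) * A => T
( P ) * A => T
( A ) * A => T
( b ) * A => T
( b ) * unit => T
( b ) * unit => P => T
( b ) * unit => A => T
( b ) * unit => b => T
( b ) * unit => b => P
( b ) * unit => b => A
( b ) * unit => b => unit

[T [P [P [A ( [T [P [A b]]] )]] * [A unit]] => [T [P [A b]] => [T [P [A unit]]]]]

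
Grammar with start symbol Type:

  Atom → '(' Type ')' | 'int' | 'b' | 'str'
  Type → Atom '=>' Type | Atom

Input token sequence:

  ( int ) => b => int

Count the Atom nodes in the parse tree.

[Type [Atom ( [Type [Atom int]] )] => [Type [Atom b] => [Type [Atom int]]]]

4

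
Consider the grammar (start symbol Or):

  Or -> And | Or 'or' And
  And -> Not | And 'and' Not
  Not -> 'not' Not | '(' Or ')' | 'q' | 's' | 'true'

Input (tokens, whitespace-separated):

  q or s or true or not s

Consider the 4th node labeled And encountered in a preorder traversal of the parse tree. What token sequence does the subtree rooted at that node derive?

not s

[Or [Or [Or [Or [And [Not q]]] or [And [Not s]]] or [And [Not true]]] or [And [Not not [Not s]]]]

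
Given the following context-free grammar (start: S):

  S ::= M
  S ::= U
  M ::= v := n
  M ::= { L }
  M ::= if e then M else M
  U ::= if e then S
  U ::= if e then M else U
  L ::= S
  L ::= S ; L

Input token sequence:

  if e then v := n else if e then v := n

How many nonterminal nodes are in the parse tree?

6

[S [U if e then [M v := n] else [U if e then [S [M v := n]]]]]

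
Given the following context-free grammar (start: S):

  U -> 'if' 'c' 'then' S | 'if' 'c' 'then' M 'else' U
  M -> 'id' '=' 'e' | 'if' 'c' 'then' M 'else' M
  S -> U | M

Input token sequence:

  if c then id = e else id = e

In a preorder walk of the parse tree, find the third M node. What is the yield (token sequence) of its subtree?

id = e

[S [M if c then [M id = e] else [M id = e]]]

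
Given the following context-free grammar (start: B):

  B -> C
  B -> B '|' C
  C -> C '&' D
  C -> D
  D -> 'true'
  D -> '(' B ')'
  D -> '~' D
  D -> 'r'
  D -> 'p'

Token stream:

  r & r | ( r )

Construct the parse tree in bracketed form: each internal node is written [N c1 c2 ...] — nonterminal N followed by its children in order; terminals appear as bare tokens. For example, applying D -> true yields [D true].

B
B | C
C | C
C & D | C
D & D | C
r & D | C
r & r | C
r & r | D
r & r | ( B )
r & r | ( C )
r & r | ( D )
r & r | ( r )

[B [B [C [C [D r]] & [D r]]] | [C [D ( [B [C [D r]]] )]]]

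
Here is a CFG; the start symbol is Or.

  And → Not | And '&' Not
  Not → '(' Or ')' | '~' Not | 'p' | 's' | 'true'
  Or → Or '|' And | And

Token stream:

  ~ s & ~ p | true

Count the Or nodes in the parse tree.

[Or [Or [And [And [Not ~ [Not s]]] & [Not ~ [Not p]]]] | [And [Not true]]]

2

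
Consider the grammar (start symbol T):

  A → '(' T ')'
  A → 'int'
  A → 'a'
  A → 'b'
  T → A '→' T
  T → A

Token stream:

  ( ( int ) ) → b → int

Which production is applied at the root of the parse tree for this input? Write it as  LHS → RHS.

T → A '→' T

[T [A ( [T [A ( [T [A int]] )]] )] → [T [A b] → [T [A int]]]]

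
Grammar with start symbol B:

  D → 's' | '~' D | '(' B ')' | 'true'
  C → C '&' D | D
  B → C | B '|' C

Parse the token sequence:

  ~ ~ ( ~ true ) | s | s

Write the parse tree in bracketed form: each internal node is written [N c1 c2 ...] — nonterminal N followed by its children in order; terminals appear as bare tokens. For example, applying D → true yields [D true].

B
B | C
B | C | C
C | C | C
D | C | C
~ D | C | C
~ ~ D | C | C
~ ~ ( B ) | C | C
~ ~ ( C ) | C | C
~ ~ ( D ) | C | C
~ ~ ( ~ D ) | C | C
~ ~ ( ~ true ) | C | C
~ ~ ( ~ true ) | D | C
~ ~ ( ~ true ) | s | C
~ ~ ( ~ true ) | s | D
~ ~ ( ~ true ) | s | s

[B [B [B [C [D ~ [D ~ [D ( [B [C [D ~ [D true]]]] )]]]]] | [C [D s]]] | [C [D s]]]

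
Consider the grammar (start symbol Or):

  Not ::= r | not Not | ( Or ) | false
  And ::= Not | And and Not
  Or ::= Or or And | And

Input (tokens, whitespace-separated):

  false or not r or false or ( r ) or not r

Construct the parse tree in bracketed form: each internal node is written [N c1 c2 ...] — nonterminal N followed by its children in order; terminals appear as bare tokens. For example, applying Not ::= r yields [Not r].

Or
Or or And
Or or And or And
Or or And or And or And
Or or And or And or And or And
And or And or And or And or And
Not or And or And or And or And
false or And or And or And or And
false or Not or And or And or And
false or not Not or And or And or And
false or not r or And or And or And
false or not r or Not or And or And
false or not r or false or And or And
false or not r or false or Not or And
false or not r or false or ( Or ) or And
false or not r or false or ( And ) or And
false or not r or false or ( Not ) or And
false or not r or false or ( r ) or And
false or not r or false or ( r ) or Not
false or not r or false or ( r ) or not Not
false or not r or false or ( r ) or not r

[Or [Or [Or [Or [Or [And [Not false]]] or [And [Not not [Not r]]]] or [And [Not false]]] or [And [Not ( [Or [And [Not r]]] )]]] or [And [Not not [Not r]]]]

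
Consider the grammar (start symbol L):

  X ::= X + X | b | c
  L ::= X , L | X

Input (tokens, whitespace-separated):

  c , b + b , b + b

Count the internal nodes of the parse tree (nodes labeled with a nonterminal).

[L [X c] , [L [X [X b] + [X b]] , [L [X [X b] + [X b]]]]]

10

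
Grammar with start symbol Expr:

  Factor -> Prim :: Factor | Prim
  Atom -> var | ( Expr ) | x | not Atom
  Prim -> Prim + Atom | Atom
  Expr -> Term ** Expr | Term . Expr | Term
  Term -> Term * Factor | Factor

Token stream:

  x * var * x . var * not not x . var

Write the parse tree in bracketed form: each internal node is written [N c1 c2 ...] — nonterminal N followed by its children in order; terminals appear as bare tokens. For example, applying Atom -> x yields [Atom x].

[Expr [Term [Term [Term [Factor [Prim [Atom x]]]] * [Factor [Prim [Atom var]]]] * [Factor [Prim [Atom x]]]] . [Expr [Term [Term [Factor [Prim [Atom var]]]] * [Factor [Prim [Atom not [Atom not [Atom x]]]]]] . [Expr [Term [Factor [Prim [Atom var]]]]]]]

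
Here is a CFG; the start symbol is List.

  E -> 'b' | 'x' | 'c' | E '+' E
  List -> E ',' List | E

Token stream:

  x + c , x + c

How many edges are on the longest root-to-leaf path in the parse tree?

[List [E [E x] + [E c]] , [List [E [E x] + [E c]]]]

4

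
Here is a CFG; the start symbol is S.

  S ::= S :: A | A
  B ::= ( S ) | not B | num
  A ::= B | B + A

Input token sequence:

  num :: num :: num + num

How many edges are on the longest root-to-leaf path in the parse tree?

5

[S [S [S [A [B num]]] :: [A [B num]]] :: [A [B num] + [A [B num]]]]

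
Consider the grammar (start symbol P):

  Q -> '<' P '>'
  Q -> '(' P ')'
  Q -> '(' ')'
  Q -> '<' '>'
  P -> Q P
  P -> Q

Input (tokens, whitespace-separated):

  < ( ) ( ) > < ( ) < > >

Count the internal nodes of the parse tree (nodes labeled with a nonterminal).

12

[P [Q < [P [Q ( )] [P [Q ( )]]] >] [P [Q < [P [Q ( )] [P [Q < >]]] >]]]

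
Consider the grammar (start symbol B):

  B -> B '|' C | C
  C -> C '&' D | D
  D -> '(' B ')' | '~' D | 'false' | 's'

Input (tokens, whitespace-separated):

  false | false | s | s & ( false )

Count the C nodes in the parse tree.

6

[B [B [B [B [C [D false]]] | [C [D false]]] | [C [D s]]] | [C [C [D s]] & [D ( [B [C [D false]]] )]]]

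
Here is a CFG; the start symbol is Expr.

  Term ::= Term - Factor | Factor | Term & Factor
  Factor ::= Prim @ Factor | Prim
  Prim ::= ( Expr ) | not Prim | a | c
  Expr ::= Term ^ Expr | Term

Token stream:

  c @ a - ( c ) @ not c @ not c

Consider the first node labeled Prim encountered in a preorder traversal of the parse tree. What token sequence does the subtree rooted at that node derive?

c

[Expr [Term [Term [Factor [Prim c] @ [Factor [Prim a]]]] - [Factor [Prim ( [Expr [Term [Factor [Prim c]]]] )] @ [Factor [Prim not [Prim c]] @ [Factor [Prim not [Prim c]]]]]]]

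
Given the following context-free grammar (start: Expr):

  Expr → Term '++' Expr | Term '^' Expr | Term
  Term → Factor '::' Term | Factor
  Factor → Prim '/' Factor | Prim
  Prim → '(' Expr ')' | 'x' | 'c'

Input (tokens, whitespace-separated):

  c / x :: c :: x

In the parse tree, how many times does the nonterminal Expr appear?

[Expr [Term [Factor [Prim c] / [Factor [Prim x]]] :: [Term [Factor [Prim c]] :: [Term [Factor [Prim x]]]]]]

1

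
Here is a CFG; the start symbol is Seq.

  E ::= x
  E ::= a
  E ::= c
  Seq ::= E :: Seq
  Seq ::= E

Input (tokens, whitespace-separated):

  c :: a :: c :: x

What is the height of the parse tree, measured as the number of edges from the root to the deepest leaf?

[Seq [E c] :: [Seq [E a] :: [Seq [E c] :: [Seq [E x]]]]]

5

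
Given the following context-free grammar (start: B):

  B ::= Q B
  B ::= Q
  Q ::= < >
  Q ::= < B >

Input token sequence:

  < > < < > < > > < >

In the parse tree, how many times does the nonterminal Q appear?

5

[B [Q < >] [B [Q < [B [Q < >] [B [Q < >]]] >] [B [Q < >]]]]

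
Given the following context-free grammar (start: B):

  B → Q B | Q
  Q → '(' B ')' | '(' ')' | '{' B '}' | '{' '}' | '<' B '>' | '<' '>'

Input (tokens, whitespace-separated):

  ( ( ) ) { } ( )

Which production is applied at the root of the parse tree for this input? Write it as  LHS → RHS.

[B [Q ( [B [Q ( )]] )] [B [Q { }] [B [Q ( )]]]]

B → Q B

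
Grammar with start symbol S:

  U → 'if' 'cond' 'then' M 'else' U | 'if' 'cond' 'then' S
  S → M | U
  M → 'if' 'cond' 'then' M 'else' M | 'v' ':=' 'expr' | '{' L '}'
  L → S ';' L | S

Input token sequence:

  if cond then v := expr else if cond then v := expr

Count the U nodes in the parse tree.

[S [U if cond then [M v := expr] else [U if cond then [S [M v := expr]]]]]

2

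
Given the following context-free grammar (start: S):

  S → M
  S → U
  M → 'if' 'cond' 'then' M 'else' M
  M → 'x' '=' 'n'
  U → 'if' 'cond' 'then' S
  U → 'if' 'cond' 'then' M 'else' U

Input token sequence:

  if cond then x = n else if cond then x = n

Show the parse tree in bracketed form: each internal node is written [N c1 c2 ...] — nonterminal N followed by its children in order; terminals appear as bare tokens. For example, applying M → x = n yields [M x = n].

S
U
if cond then M else U
if cond then x = n else U
if cond then x = n else if cond then S
if cond then x = n else if cond then M
if cond then x = n else if cond then x = n

[S [U if cond then [M x = n] else [U if cond then [S [M x = n]]]]]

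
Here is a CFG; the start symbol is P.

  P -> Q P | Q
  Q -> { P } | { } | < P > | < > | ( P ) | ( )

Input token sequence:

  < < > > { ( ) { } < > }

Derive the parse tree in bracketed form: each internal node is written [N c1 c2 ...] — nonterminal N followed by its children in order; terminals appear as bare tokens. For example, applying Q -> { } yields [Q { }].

P
Q P
< P > P
< Q > P
< < > > P
< < > > Q
< < > > { P }
< < > > { Q P }
< < > > { ( ) P }
< < > > { ( ) Q P }
< < > > { ( ) { } P }
< < > > { ( ) { } Q }
< < > > { ( ) { } < > }

[P [Q < [P [Q < >]] >] [P [Q { [P [Q ( )] [P [Q { }] [P [Q < >]]]] }]]]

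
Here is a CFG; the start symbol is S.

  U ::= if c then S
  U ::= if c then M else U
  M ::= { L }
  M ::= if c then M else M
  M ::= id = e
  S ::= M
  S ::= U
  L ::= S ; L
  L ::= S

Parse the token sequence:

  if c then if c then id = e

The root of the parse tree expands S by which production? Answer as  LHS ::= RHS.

S ::= U

[S [U if c then [S [U if c then [S [M id = e]]]]]]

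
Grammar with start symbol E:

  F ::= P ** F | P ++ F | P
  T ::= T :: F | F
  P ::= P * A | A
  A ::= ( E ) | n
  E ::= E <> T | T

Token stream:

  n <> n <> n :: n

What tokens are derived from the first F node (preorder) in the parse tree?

[E [E [E [T [F [P [A n]]]]] <> [T [F [P [A n]]]]] <> [T [T [F [P [A n]]]] :: [F [P [A n]]]]]

n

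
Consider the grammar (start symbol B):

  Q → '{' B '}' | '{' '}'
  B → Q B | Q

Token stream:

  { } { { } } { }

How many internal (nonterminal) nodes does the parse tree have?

8

[B [Q { }] [B [Q { [B [Q { }]] }] [B [Q { }]]]]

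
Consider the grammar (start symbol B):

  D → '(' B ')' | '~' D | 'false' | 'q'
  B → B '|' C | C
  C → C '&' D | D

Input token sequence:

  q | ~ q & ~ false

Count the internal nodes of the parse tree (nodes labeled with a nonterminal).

[B [B [C [D q]]] | [C [C [D ~ [D q]]] & [D ~ [D false]]]]

10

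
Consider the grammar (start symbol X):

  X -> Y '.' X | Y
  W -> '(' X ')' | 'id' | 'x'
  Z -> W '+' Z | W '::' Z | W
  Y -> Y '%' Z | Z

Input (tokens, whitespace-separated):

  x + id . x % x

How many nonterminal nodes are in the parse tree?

[X [Y [Z [W x] + [Z [W id]]]] . [X [Y [Y [Z [W x]]] % [Z [W x]]]]]

13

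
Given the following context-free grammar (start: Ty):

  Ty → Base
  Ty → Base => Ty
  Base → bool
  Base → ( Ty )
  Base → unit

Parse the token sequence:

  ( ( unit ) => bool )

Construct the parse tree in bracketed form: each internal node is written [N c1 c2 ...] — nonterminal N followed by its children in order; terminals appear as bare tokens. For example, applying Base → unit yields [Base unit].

[Ty [Base ( [Ty [Base ( [Ty [Base unit]] )] => [Ty [Base bool]]] )]]

Ty
Base
( Ty )
( Base => Ty )
( ( Ty ) => Ty )
( ( Base ) => Ty )
( ( unit ) => Ty )
( ( unit ) => Base )
( ( unit ) => bool )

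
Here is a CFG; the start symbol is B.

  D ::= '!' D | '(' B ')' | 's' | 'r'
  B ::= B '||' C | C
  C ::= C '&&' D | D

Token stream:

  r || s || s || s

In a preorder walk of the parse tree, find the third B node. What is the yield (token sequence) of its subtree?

r || s

[B [B [B [B [C [D r]]] || [C [D s]]] || [C [D s]]] || [C [D s]]]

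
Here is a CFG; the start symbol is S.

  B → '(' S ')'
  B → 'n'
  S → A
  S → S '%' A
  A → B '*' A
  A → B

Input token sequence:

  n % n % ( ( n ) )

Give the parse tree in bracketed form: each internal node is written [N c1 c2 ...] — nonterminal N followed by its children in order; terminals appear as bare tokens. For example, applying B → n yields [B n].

[S [S [S [A [B n]]] % [A [B n]]] % [A [B ( [S [A [B ( [S [A [B n]]] )]]] )]]]

S
S % A
S % A % A
A % A % A
B % A % A
n % A % A
n % B % A
n % n % A
n % n % B
n % n % ( S )
n % n % ( A )
n % n % ( B )
n % n % ( ( S ) )
n % n % ( ( A ) )
n % n % ( ( B ) )
n % n % ( ( n ) )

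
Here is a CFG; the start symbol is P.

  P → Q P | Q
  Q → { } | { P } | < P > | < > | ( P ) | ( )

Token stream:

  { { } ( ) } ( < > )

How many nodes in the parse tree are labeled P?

5

[P [Q { [P [Q { }] [P [Q ( )]]] }] [P [Q ( [P [Q < >]] )]]]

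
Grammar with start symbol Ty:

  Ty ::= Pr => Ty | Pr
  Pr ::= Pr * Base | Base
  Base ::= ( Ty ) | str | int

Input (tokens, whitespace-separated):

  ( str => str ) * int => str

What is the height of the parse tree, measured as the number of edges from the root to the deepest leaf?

[Ty [Pr [Pr [Base ( [Ty [Pr [Base str]] => [Ty [Pr [Base str]]]] )]] * [Base int]] => [Ty [Pr [Base str]]]]

8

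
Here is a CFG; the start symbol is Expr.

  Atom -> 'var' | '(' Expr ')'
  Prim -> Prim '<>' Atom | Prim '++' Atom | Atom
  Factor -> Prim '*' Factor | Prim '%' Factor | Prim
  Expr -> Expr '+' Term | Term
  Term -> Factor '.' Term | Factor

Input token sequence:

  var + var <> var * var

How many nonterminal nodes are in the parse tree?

[Expr [Expr [Term [Factor [Prim [Atom var]]]]] + [Term [Factor [Prim [Prim [Atom var]] <> [Atom var]] * [Factor [Prim [Atom var]]]]]]

15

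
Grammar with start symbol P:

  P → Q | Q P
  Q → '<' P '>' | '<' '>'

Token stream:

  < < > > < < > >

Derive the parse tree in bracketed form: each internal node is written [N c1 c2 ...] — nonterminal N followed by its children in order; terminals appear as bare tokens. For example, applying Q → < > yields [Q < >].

P
Q P
< P > P
< Q > P
< < > > P
< < > > Q
< < > > < P >
< < > > < Q >
< < > > < < > >

[P [Q < [P [Q < >]] >] [P [Q < [P [Q < >]] >]]]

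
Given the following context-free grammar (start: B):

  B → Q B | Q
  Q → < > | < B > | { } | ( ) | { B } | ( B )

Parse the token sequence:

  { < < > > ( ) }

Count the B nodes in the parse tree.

[B [Q { [B [Q < [B [Q < >]] >] [B [Q ( )]]] }]]

4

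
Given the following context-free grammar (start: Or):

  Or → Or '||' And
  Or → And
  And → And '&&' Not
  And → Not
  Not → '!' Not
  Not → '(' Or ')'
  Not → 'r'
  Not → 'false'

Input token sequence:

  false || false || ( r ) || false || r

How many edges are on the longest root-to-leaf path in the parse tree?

[Or [Or [Or [Or [Or [And [Not false]]] || [And [Not false]]] || [And [Not ( [Or [And [Not r]]] )]]] || [And [Not false]]] || [And [Not r]]]

8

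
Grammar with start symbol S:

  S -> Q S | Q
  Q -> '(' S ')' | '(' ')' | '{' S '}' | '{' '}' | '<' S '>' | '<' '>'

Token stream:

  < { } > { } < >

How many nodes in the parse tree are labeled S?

[S [Q < [S [Q { }]] >] [S [Q { }] [S [Q < >]]]]

4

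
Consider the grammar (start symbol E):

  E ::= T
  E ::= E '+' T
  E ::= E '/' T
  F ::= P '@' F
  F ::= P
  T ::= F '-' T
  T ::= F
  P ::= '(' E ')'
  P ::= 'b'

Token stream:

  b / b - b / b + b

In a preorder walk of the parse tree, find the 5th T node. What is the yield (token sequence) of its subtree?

b

[E [E [E [E [T [F [P b]]]] / [T [F [P b]] - [T [F [P b]]]]] / [T [F [P b]]]] + [T [F [P b]]]]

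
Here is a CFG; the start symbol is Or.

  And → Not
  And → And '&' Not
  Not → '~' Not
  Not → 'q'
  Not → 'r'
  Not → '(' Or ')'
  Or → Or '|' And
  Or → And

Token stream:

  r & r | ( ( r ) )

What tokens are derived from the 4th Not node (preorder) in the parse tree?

( r )

[Or [Or [And [And [Not r]] & [Not r]]] | [And [Not ( [Or [And [Not ( [Or [And [Not r]]] )]]] )]]]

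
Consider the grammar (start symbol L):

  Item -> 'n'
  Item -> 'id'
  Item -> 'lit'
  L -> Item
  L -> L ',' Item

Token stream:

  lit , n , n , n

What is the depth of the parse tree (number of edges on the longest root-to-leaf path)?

[L [L [L [L [Item lit]] , [Item n]] , [Item n]] , [Item n]]

5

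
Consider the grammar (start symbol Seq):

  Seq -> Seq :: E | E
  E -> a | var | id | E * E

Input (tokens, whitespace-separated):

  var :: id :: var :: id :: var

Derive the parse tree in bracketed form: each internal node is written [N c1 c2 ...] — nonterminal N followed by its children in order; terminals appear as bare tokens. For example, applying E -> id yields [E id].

Seq
Seq :: E
Seq :: E :: E
Seq :: E :: E :: E
Seq :: E :: E :: E :: E
E :: E :: E :: E :: E
var :: E :: E :: E :: E
var :: id :: E :: E :: E
var :: id :: var :: E :: E
var :: id :: var :: id :: E
var :: id :: var :: id :: var

[Seq [Seq [Seq [Seq [Seq [E var]] :: [E id]] :: [E var]] :: [E id]] :: [E var]]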